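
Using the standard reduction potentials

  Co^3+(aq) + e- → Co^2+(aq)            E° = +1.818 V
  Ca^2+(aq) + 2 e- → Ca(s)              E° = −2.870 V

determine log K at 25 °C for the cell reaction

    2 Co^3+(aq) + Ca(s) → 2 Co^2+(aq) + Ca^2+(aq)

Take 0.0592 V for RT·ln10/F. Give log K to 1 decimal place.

The Co³⁺/Co²⁺ couple is reduced (cathode); E°cell = +1.818 − (−2.870) = +4.688 V with n = 2.
At equilibrium E = 0, so log K = nE°cell / 0.0592 = (2)(+4.688) / 0.0592 = 158.4.

log K = 158.4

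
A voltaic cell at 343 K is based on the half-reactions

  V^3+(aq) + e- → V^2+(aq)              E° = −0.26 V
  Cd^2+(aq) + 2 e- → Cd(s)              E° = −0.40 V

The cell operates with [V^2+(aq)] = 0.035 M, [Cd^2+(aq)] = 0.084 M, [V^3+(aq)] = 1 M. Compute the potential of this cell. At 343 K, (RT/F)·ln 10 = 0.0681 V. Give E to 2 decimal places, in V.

Since E°(V³⁺/V²⁺) > E°(Cd²⁺/Cd), V³⁺/V²⁺ serves as the cathode.
E°cell = E°cat − E°an = −0.26 − (−0.40) = +0.14 V; n = 2.
Balancing gives 2 V^3+(aq) + Cd(s) → 2 V^2+(aq) + Cd^2+(aq); hence Q = ([V^2+(aq)]^2·[Cd^2+(aq)]) / [V^3+(aq)]^2 = 0.000103 (log Q = −3.988).
By the Nernst equation, E = +0.14 − (0.0681/2)·(−3.988) = +0.28 V.

+0.28 V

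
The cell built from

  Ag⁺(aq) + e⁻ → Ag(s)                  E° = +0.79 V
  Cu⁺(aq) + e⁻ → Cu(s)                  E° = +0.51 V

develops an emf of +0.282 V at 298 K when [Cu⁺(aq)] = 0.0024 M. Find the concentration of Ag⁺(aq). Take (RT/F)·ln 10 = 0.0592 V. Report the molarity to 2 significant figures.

0.0026 M

The Ag⁺/Ag couple has the larger reduction potential, so it is the cathode: E°cell = +0.79 − (+0.51) = +0.28 V and n = 1.
Rearranging E = E° − (0.0592/n)·log Q gives log Q = 1(+0.28 − (+0.282))/0.0592 = −0.034.
Balancing electrons gives Ag⁺(aq) + Cu(s) → Ag(s) + Cu⁺(aq); thus Q = [Cu⁺(aq)] / [Ag⁺(aq)].
Solving for the unknown gives log [Ag⁺(aq)] = −2.586, so [Ag⁺(aq)] ≈ 0.0026 M.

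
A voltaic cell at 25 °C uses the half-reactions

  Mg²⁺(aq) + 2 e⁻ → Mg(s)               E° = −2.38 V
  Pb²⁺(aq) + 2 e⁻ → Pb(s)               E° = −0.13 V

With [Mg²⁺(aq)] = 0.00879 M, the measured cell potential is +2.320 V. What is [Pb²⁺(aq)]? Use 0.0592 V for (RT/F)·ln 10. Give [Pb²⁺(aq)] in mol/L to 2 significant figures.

2.0 M

The Pb²⁺/Pb couple has the larger reduction potential, so it is the cathode: E°cell = −0.13 − (−2.38) = +2.25 V and n = 2.
From the Nernst equation, log Q = n(E° − E)/0.0592 = 2·(+2.25 − (+2.320))/0.0592 = −2.365.
Balancing electrons gives Pb²⁺(aq) + Mg(s) → Pb(s) + Mg²⁺(aq); thus Q = [Mg²⁺(aq)] / [Pb²⁺(aq)].
Solving for the unknown gives log [Pb²⁺(aq)] = 0.309, so [Pb²⁺(aq)] ≈ 2.0 M.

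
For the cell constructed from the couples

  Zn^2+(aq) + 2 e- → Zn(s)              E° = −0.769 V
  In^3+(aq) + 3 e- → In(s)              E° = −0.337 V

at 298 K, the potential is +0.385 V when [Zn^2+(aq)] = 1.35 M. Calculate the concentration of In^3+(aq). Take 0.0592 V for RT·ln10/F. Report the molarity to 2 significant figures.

The In³⁺/In couple has the larger reduction potential, so it is the cathode: E°cell = −0.337 − (−0.769) = +0.432 V and n = 6.
Since E = E° − (0.0592/n)·log Q, log Q = n(E° − E)/0.0592 = 4.764.
The balanced reaction is 2 In^3+(aq) + 3 Zn(s) → 2 In(s) + 3 Zn^2+(aq), so Q = [Zn^2+(aq)]^3 / [In^3+(aq)]^2.
Substituting the known concentrations and solving, log [In^3+(aq)] = −2.186 and [In^3+(aq)] = 0.0065 M.

0.0065 M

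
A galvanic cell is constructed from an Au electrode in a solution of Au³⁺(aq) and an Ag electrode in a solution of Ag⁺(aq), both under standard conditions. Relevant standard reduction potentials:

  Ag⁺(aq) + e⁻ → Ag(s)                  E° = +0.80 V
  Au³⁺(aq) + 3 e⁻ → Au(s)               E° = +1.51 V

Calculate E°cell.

The Au³⁺/Au couple has the higher E°, so Au ion is reduced (cathode) and Ag is oxidized (anode).
E°cell = E°(cathode) − E°(anode) = +1.51 − (+0.80) = +0.71 V.

+0.71 V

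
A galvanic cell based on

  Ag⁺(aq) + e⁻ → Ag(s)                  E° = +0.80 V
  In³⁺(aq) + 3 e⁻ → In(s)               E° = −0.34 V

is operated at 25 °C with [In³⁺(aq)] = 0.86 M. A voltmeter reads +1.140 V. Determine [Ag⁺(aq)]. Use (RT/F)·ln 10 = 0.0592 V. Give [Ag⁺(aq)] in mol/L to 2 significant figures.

With Ag⁺/Ag at the cathode and In³⁺/In at the anode, E°cell = +0.80 − (−0.34) = +1.14 V (n = 3).
From the Nernst equation, log Q = n(E° − E)/0.0592 = 3·(+1.14 − (+1.140))/0.0592 = 0.000.
Balancing electrons gives 3 Ag⁺(aq) + In(s) → 3 Ag(s) + In³⁺(aq); thus Q = [In³⁺(aq)] / [Ag⁺(aq)]^3.
Isolating [Ag⁺(aq)] in Q = 10^{0.000} yields log [Ag⁺(aq)] = −0.022, i.e. 0.95 M.

0.95 M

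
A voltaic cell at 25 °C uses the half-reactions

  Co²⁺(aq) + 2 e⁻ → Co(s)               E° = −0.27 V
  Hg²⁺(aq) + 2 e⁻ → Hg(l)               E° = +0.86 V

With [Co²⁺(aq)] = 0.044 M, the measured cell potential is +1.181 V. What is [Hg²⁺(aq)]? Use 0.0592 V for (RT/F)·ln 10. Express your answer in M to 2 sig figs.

Hg²⁺/Hg is the cathode (higher E°); E°cell = +0.86 − (−0.27) = +1.13 V with n = 2.
Rearranging E = E° − (0.0592/n)·log Q gives log Q = 2(+1.13 − (+1.181))/0.0592 = −1.723.
For Hg²⁺(aq) + Co(s) → Hg(l) + Co²⁺(aq), the reaction quotient is Q = [Co²⁺(aq)] / [Hg²⁺(aq)].
Isolating [Hg²⁺(aq)] in Q = 10^{−1.723} yields log [Hg²⁺(aq)] = 0.366, i.e. 2.3 M.

2.3 M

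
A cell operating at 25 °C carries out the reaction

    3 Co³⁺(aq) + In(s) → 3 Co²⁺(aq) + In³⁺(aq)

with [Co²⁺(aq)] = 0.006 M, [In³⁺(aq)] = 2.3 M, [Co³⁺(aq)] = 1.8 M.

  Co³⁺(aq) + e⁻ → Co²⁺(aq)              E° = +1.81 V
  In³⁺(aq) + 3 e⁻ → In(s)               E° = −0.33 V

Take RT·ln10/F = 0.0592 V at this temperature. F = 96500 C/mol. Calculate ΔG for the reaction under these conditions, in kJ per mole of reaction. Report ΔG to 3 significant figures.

−660 kJ/mol

E°cell = +1.81 − (−0.33) = +2.14 V; the balanced reaction transfers n = 3 electrons.
Q = ([Co²⁺(aq)]^3·[In³⁺(aq)]) / [Co³⁺(aq)]^3 = 8.52×10^−8, so log Q = −7.070 and E = +2.14 − (0.0592/3)(−7.070) = +2.2795 V.
ΔG = −nFE = −(3)(96500)(+2.2795) J/mol = −660 kJ/mol.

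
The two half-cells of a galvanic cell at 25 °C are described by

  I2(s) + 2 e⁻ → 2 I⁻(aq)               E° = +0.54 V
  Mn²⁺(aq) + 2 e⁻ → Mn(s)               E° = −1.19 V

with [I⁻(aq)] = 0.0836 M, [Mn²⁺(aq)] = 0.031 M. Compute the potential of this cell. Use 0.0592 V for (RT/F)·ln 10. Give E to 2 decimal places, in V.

I₂/I⁻ is reduced (cathode, E° = +0.54 V) and Mn²⁺/Mn is oxidized (anode).
E°cell = +0.54 − (−1.19) = +1.73 V, with n = 2 electrons transferred.
For the overall reaction I2(s) + Mn(s) → 2 I⁻(aq) + Mn²⁺(aq), Q = [I⁻(aq)]^2·[Mn²⁺(aq)] = 0.000217, giving log Q = −3.664.
By the Nernst equation, E = +1.73 − (0.0592/2)·(−3.664) = +1.84 V.

+1.84 V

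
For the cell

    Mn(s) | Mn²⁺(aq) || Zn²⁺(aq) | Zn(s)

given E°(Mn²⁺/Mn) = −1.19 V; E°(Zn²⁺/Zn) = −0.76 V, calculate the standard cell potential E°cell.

+0.43 V

By convention the left-hand electrode in cell notation is the anode (oxidation) and the right-hand electrode is the cathode (reduction).
E°cell = E°(right) − E°(left) = −0.76 − (−1.19) = +0.43 V.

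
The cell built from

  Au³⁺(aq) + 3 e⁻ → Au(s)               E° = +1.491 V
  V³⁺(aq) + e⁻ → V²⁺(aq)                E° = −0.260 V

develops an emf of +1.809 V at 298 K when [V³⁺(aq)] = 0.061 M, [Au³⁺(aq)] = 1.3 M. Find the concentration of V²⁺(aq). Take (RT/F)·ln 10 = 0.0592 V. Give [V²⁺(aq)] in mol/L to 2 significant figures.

0.53 M

Au³⁺/Au is the cathode (higher E°); E°cell = +1.491 − (−0.260) = +1.751 V with n = 3.
From the Nernst equation, log Q = n(E° − E)/0.0592 = 3·(+1.751 − (+1.809))/0.0592 = −2.939.
Balancing electrons gives Au³⁺(aq) + 3 V²⁺(aq) → Au(s) + 3 V³⁺(aq); thus Q = [V³⁺(aq)]^3 / ([Au³⁺(aq)]·[V²⁺(aq)]^3).
Substituting the known concentrations and solving, log [V²⁺(aq)] = −0.273 and [V²⁺(aq)] = 0.53 M.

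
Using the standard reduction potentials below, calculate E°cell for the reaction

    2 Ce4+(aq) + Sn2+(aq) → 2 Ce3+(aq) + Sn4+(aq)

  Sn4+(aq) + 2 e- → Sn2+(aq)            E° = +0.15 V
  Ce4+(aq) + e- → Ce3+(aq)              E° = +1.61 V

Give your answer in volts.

In the reaction as written, Ce4+(aq) is reduced (cathode) and Sn4+(aq) is produced by oxidation at the anode.
E°cell = E°(cathode) − E°(anode) = +1.61 − (+0.15) = +1.46 V.

+1.46 V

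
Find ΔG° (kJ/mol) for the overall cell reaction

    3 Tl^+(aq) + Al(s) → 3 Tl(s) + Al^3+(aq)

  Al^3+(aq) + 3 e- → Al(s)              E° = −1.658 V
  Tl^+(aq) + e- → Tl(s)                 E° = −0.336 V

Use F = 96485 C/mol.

−383 kJ/mol

In the reaction as written Tl^+(aq) is reduced, so the Tl⁺/Tl couple is the cathode and Al³⁺/Al is the anode.
E°cell = −0.336 − (−1.658) = +1.322 V; balancing electrons gives n = 3.
ΔG° = −nFE°cell = −(3)(96485)(+1.322) J/mol = −383 kJ/mol.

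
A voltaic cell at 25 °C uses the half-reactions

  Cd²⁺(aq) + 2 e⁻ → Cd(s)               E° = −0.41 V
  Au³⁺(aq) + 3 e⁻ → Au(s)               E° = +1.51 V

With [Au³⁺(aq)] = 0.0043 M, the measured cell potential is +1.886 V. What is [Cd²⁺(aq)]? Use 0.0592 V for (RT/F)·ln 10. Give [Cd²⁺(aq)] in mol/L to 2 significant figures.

With Au³⁺/Au at the cathode and Cd²⁺/Cd at the anode, E°cell = +1.51 − (−0.41) = +1.92 V (n = 6).
Since E = E° − (0.0592/n)·log Q, log Q = n(E° − E)/0.0592 = 3.446.
The balanced reaction is 2 Au³⁺(aq) + 3 Cd(s) → 2 Au(s) + 3 Cd²⁺(aq), so Q = [Cd²⁺(aq)]^3 / [Au³⁺(aq)]^2.
Isolating [Cd²⁺(aq)] in Q = 10^{3.446} yields log [Cd²⁺(aq)] = −0.429, i.e. 0.37 M.

0.37 M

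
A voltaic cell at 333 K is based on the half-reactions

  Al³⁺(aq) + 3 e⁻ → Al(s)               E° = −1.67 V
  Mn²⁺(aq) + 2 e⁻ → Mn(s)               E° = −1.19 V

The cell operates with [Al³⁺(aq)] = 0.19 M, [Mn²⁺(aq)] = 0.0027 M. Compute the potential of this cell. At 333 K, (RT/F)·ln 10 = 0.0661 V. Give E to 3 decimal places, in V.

+0.411 V

Since E°(Mn²⁺/Mn) > E°(Al³⁺/Al), Mn²⁺/Mn serves as the cathode.
The standard potential is −1.19 − (−1.67) = +0.48 V and the balanced reaction transfers n = 6 electrons.
Balancing gives 3 Mn²⁺(aq) + 2 Al(s) → 3 Mn(s) + 2 Al³⁺(aq); hence Q = [Al³⁺(aq)]^2 / [Mn²⁺(aq)]^3 = 1.83×10^6 (log Q = 6.263).
Applying E = E° − (RT ln10/nF)·log Q gives +0.48 − (0.0661/6)(6.263) = +0.411 V.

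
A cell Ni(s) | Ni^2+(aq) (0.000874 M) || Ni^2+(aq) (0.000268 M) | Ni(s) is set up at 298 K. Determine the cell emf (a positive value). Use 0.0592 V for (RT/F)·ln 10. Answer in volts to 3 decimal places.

0.015 V

For a concentration cell E°cell = 0, since both electrodes use the same couple.
The compartment with the higher Ni^2+(aq) concentration (0.000874 M) acts as the cathode; ions are reduced there and produced at the dilute (0.000268 M) anode.
With n = 2, Ecell = −(0.0592/2)·log([dilute]/[conc]) = −(0.0592/2)·log(0.000268/0.000874) = +0.015 V.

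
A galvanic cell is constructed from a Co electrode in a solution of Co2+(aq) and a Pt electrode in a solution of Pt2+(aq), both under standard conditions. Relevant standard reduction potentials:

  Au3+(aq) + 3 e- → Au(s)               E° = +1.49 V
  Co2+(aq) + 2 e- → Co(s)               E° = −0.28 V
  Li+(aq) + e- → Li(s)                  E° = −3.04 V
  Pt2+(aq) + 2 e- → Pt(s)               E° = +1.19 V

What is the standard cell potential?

The Pt²⁺/Pt couple has the higher E°, so Pt ion is reduced (cathode) and Co is oxidized (anode).
E°cell = E°(cathode) − E°(anode) = +1.19 − (−0.28) = +1.47 V.

+1.47 V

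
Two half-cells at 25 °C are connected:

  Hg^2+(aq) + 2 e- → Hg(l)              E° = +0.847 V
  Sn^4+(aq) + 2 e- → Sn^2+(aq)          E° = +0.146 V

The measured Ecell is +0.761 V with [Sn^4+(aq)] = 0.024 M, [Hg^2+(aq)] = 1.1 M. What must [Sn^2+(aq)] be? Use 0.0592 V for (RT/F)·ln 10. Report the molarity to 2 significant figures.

2.3 M

The Hg²⁺/Hg couple has the larger reduction potential, so it is the cathode: E°cell = +0.847 − (+0.146) = +0.701 V and n = 2.
Since E = E° − (0.0592/n)·log Q, log Q = n(E° − E)/0.0592 = −2.027.
For Hg^2+(aq) + Sn^2+(aq) → Hg(l) + Sn^4+(aq), the reaction quotient is Q = [Sn^4+(aq)] / ([Hg^2+(aq)]·[Sn^2+(aq)]).
Isolating [Sn^2+(aq)] in Q = 10^{−2.027} yields log [Sn^2+(aq)] = 0.366, i.e. 2.3 M.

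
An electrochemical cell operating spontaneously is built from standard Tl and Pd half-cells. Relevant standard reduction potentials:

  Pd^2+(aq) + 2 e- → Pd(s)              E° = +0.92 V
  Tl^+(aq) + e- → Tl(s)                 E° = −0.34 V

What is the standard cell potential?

The Pd²⁺/Pd couple has the higher E°, so Pd ion is reduced (cathode) and Tl is oxidized (anode).
E°cell = E°(cathode) − E°(anode) = +0.92 − (−0.34) = +1.26 V.

+1.26 V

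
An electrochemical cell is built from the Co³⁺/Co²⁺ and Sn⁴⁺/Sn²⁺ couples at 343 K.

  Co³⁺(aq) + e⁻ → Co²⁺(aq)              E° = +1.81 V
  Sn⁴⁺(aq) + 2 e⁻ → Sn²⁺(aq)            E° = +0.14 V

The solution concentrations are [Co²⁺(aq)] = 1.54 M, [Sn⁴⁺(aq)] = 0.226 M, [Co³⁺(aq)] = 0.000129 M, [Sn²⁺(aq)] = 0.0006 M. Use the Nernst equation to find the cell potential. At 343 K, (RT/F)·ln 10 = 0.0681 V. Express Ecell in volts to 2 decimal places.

Co³⁺/Co²⁺ is reduced (cathode, E° = +1.81 V) and Sn⁴⁺/Sn²⁺ is oxidized (anode).
E°cell = E°cat − E°an = +1.81 − (+0.14) = +1.67 V; n = 2.
Balancing gives 2 Co³⁺(aq) + Sn²⁺(aq) → 2 Co²⁺(aq) + Sn⁴⁺(aq); hence Q = ([Co²⁺(aq)]^2·[Sn⁴⁺(aq)]) / ([Co³⁺(aq)]^2·[Sn²⁺(aq)]) = 5.37×10^10 (log Q = 10.730).
Applying E = E° − (RT ln10/nF)·log Q gives +1.67 − (0.0681/2)(10.730) = +1.30 V.

+1.30 V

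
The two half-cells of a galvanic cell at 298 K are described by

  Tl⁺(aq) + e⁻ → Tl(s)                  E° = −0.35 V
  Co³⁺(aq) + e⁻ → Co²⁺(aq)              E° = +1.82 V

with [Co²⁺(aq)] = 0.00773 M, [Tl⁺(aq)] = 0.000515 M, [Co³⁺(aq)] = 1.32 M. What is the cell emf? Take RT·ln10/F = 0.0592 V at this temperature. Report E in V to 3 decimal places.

Co³⁺/Co²⁺ is reduced (cathode, E° = +1.82 V) and Tl⁺/Tl is oxidized (anode).
The standard potential is +1.82 − (−0.35) = +2.17 V and the balanced reaction transfers n = 1 electron.
For the overall reaction Co³⁺(aq) + Tl(s) → Co²⁺(aq) + Tl⁺(aq), Q = ([Co²⁺(aq)]·[Tl⁺(aq)]) / [Co³⁺(aq)] = 3.02×10^−6, giving log Q = −5.521.
By the Nernst equation, E = +2.17 − (0.0592/1)·(−5.521) = +2.497 V.

+2.497 V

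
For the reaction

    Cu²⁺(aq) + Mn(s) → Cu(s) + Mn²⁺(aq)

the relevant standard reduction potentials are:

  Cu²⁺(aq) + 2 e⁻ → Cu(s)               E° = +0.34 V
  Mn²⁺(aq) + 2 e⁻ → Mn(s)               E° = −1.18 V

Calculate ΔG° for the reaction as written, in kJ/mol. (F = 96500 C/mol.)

In the reaction as written Cu²⁺(aq) is reduced, so the Cu²⁺/Cu couple is the cathode and Mn²⁺/Mn is the anode.
E°cell = +0.34 − (−1.18) = +1.52 V; balancing electrons gives n = 2.
ΔG° = −nFE°cell = −(2)(96500)(+1.52) J/mol = −293 kJ/mol.

−293 kJ/mol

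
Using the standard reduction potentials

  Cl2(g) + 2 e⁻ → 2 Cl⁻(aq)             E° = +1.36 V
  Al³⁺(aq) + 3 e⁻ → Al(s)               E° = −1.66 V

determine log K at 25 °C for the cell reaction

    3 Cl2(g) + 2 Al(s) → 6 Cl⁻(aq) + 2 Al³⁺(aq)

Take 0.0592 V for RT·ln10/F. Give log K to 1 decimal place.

The Cl₂/Cl⁻ couple is reduced (cathode); E°cell = +1.36 − (−1.66) = +3.02 V with n = 6.
At equilibrium E = 0, so log K = nE°cell / 0.0592 = (6)(+3.02) / 0.0592 = 306.1.

log K = 306.1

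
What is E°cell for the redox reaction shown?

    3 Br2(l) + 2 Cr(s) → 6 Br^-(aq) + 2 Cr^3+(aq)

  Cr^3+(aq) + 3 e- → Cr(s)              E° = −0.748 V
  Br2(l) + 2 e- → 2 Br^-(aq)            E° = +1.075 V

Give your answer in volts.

In the reaction as written, Br2(l) is reduced (cathode) and Cr^3+(aq) is produced by oxidation at the anode.
E°cell = E°(cathode) − E°(anode) = +1.075 − (−0.748) = +1.823 V.

+1.823 V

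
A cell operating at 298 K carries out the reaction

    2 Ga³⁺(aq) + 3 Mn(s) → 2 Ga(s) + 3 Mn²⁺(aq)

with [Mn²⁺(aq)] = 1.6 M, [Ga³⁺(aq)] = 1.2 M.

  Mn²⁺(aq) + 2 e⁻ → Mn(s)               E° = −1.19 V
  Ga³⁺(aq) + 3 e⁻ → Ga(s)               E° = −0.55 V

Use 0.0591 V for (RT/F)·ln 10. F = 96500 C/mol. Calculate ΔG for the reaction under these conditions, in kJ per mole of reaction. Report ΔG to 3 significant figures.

−368 kJ/mol

The standard cell potential is −0.55 − (−1.19) = +0.64 V, with n = 6 electrons in the balanced equation.
The reaction quotient is [Mn²⁺(aq)]^3 / [Ga³⁺(aq)]^2 = 2.84; by Nernst, E = +0.64 − (0.0591/6)(0.454) = +0.6355 V.
Finally ΔG = −nFE = −(6)(96500 C/mol)(+0.6355 V) = −368 kJ/mol.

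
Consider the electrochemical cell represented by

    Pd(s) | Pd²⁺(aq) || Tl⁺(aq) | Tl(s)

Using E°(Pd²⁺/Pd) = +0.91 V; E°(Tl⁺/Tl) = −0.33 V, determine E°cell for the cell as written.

−1.24 V

By convention the left-hand electrode in cell notation is the anode (oxidation) and the right-hand electrode is the cathode (reduction).
E°cell = E°(right) − E°(left) = −0.33 − (+0.91) = −1.24 V.
The negative sign shows that, as written, the cell would require an external voltage to drive the reaction.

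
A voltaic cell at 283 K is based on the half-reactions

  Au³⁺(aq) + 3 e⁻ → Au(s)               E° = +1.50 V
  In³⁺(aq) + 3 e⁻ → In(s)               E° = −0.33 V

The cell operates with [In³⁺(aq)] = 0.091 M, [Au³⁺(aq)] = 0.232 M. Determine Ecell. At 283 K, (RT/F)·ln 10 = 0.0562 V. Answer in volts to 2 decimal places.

The Au³⁺/Au couple has the more positive E°, so it is the cathode; In³⁺/In is the anode.
The standard potential is +1.50 − (−0.33) = +1.83 V and the balanced reaction transfers n = 3 electrons.
For the overall reaction Au³⁺(aq) + In(s) → Au(s) + In³⁺(aq), Q = [In³⁺(aq)] / [Au³⁺(aq)] = 0.392, giving log Q = −0.406.
E = E° − (0.0562/n)·log Q = +1.83 − (0.0562/3)(−0.406) = +1.84 V.

+1.84 V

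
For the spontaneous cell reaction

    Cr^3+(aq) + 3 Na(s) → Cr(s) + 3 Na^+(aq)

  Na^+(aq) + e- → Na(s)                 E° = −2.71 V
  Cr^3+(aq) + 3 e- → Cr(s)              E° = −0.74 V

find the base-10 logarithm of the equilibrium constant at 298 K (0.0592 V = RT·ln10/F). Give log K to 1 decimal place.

log K = 99.8

The Cr³⁺/Cr couple is reduced (cathode); E°cell = −0.74 − (−2.71) = +1.97 V with n = 3.
At equilibrium E = 0, so log K = nE°cell / 0.0592 = (3)(+1.97) / 0.0592 = 99.8.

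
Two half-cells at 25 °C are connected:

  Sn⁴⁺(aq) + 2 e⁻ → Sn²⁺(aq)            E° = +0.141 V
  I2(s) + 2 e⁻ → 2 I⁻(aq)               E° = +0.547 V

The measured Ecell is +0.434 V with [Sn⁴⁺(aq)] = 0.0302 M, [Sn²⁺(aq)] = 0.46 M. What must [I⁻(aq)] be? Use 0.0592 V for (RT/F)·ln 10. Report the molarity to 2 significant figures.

1.3 M

I₂/I⁻ is the cathode (higher E°); E°cell = +0.547 − (+0.141) = +0.406 V with n = 2.
From the Nernst equation, log Q = n(E° − E)/0.0592 = 2·(+0.406 − (+0.434))/0.0592 = −0.946.
The balanced reaction is I2(s) + Sn²⁺(aq) → 2 I⁻(aq) + Sn⁴⁺(aq), so Q = ([I⁻(aq)]^2·[Sn⁴⁺(aq)]) / [Sn²⁺(aq)].
Substituting the known concentrations and solving, log [I⁻(aq)] = 0.118 and [I⁻(aq)] = 1.3 M.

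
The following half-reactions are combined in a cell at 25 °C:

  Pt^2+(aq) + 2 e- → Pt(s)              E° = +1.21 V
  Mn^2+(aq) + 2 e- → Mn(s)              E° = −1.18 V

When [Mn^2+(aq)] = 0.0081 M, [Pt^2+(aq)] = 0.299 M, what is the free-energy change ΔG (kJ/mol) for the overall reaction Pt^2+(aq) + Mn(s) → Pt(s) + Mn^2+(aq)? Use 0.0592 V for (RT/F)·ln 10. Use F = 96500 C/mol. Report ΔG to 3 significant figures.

The standard cell potential is +1.21 − (−1.18) = +2.39 V, with n = 2 electrons in the balanced equation.
Q = [Mn^2+(aq)] / [Pt^2+(aq)] = 0.0271, so log Q = −1.567 and E = +2.39 − (0.0592/2)(−1.567) = +2.4364 V.
Finally ΔG = −nFE = −(2)(96500 C/mol)(+2.4364 V) = −470 kJ/mol.

−470 kJ/mol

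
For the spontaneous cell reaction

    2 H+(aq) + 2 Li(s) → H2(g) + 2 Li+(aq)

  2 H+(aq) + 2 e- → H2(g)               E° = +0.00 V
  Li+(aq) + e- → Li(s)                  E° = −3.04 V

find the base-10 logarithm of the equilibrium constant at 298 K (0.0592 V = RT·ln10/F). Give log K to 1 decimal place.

The 2H⁺/H₂ couple is reduced (cathode); E°cell = +0.00 − (−3.04) = +3.04 V with n = 2.
At equilibrium E = 0, so log K = nE°cell / 0.0592 = (2)(+3.04) / 0.0592 = 102.7.

log K = 102.7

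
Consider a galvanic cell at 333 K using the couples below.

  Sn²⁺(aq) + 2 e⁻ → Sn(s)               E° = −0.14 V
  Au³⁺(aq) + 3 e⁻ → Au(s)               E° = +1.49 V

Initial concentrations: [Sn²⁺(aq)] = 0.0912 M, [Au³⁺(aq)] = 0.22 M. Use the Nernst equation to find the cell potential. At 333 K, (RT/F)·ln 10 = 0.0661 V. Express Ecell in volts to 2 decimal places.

+1.65 V

Since E°(Au³⁺/Au) > E°(Sn²⁺/Sn), Au³⁺/Au serves as the cathode.
E°cell = +1.49 − (−0.14) = +1.63 V, with n = 6 electrons transferred.
For the overall reaction 2 Au³⁺(aq) + 3 Sn(s) → 2 Au(s) + 3 Sn²⁺(aq), Q = [Sn²⁺(aq)]^3 / [Au³⁺(aq)]^2 = 0.0157, giving log Q = −1.805.
Applying E = E° − (RT ln10/nF)·log Q gives +1.63 − (0.0661/6)(−1.805) = +1.65 V.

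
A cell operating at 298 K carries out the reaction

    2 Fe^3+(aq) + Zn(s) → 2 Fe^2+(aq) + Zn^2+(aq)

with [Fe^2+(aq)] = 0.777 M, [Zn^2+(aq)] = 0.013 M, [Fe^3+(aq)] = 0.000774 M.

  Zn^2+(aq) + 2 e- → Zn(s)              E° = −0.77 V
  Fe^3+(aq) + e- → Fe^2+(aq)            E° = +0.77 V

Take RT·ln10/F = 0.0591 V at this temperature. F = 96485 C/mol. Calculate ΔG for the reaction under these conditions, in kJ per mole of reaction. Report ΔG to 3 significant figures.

−274 kJ/mol

E°cell = +0.77 − (−0.77) = +1.54 V; the balanced reaction transfers n = 2 electrons.
Here Q = ([Fe^2+(aq)]^2·[Zn^2+(aq)]) / [Fe^3+(aq)]^2 = 1.31×10^4 (log Q = 4.117), giving E = +1.54 − (0.0591/2)·(4.117) = +1.4183 V.
Then ΔG = −nFE = −2 × 96485 × +1.4183 J/mol = −274 kJ/mol.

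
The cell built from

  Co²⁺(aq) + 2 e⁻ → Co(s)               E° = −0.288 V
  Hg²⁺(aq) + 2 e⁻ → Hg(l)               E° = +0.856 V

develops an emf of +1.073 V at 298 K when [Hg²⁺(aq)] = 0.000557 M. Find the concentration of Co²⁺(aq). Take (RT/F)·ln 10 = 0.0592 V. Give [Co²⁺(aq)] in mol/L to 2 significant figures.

With Hg²⁺/Hg at the cathode and Co²⁺/Co at the anode, E°cell = +0.856 − (−0.288) = +1.144 V (n = 2).
Since E = E° − (0.0592/n)·log Q, log Q = n(E° − E)/0.0592 = 2.399.
Balancing electrons gives Hg²⁺(aq) + Co(s) → Hg(l) + Co²⁺(aq); thus Q = [Co²⁺(aq)] / [Hg²⁺(aq)].
Solving for the unknown gives log [Co²⁺(aq)] = −0.855, so [Co²⁺(aq)] ≈ 0.14 M.

0.14 M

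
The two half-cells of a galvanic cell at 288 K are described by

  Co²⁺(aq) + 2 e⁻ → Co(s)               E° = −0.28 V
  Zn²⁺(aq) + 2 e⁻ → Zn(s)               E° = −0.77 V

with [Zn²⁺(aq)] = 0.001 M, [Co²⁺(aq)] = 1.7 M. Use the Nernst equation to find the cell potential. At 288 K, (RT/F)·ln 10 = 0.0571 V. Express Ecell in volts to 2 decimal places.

The Co²⁺/Co couple has the more positive E°, so it is the cathode; Zn²⁺/Zn is the anode.
The standard potential is −0.28 − (−0.77) = +0.49 V and the balanced reaction transfers n = 2 electrons.
Balancing gives Co²⁺(aq) + Zn(s) → Co(s) + Zn²⁺(aq); hence Q = [Zn²⁺(aq)] / [Co²⁺(aq)] = 0.000588 (log Q = −3.230).
By the Nernst equation, E = +0.49 − (0.0571/2)·(−3.230) = +0.58 V.

+0.58 V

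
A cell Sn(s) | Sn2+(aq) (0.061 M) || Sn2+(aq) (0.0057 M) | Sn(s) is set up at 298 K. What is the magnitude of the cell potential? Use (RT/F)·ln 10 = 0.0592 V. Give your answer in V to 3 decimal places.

0.030 V

For a concentration cell E°cell = 0, since both electrodes use the same couple.
The compartment with the higher Sn2+(aq) concentration (0.061 M) acts as the cathode; ions are reduced there and produced at the dilute (0.0057 M) anode.
With n = 2, Ecell = −(0.0592/2)·log([dilute]/[conc]) = −(0.0592/2)·log(0.0057/0.061) = +0.030 V.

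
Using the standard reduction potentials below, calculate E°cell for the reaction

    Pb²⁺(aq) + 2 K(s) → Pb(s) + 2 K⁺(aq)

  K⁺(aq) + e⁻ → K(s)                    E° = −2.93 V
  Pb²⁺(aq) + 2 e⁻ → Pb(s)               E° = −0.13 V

+2.80 V

In the reaction as written, Pb²⁺(aq) is reduced (cathode) and K⁺(aq) is produced by oxidation at the anode.
E°cell = E°(cathode) − E°(anode) = −0.13 − (−2.93) = +2.80 V.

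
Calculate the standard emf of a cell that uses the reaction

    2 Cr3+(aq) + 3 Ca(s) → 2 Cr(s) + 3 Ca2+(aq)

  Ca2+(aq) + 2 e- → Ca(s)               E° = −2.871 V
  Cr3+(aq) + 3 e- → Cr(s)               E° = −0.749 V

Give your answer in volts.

Cr3+(aq) gains electrons, so the Cr³⁺/Cr couple is the cathode; the Ca²⁺/Ca couple is the anode.
E°cell = E°(cathode) − E°(anode) = −0.749 − (−2.871) = +2.122 V.
The positive value indicates the reaction is spontaneous as written.

+2.122 V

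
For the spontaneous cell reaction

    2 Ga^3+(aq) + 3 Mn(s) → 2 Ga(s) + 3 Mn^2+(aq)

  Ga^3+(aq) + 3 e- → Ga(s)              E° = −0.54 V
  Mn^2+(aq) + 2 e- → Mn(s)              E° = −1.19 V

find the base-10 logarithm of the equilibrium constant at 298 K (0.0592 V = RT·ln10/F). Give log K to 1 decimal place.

The Ga³⁺/Ga couple is reduced (cathode); E°cell = −0.54 − (−1.19) = +0.65 V with n = 6.
At equilibrium E = 0, so log K = nE°cell / 0.0592 = (6)(+0.65) / 0.0592 = 65.9.

log K = 65.9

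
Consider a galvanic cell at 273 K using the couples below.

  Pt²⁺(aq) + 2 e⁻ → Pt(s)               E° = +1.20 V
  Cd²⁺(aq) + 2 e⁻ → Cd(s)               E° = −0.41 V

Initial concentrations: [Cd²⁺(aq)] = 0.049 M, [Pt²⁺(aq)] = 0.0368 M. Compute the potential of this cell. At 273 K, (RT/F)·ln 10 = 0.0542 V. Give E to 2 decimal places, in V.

+1.61 V

Since E°(Pt²⁺/Pt) > E°(Cd²⁺/Cd), Pt²⁺/Pt serves as the cathode.
E°cell = +1.20 − (−0.41) = +1.61 V, with n = 2 electrons transferred.
Balancing gives Pt²⁺(aq) + Cd(s) → Pt(s) + Cd²⁺(aq); hence Q = [Cd²⁺(aq)] / [Pt²⁺(aq)] = 1.33 (log Q = 0.124).
E = E° − (0.0542/n)·log Q = +1.61 − (0.0542/2)(0.124) = +1.61 V.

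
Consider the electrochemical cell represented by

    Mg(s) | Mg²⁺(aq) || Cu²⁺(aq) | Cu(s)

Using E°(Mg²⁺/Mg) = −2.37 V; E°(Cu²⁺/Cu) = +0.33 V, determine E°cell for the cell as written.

By convention the left-hand electrode in cell notation is the anode (oxidation) and the right-hand electrode is the cathode (reduction).
E°cell = E°(right) − E°(left) = +0.33 − (−2.37) = +2.70 V.

+2.70 V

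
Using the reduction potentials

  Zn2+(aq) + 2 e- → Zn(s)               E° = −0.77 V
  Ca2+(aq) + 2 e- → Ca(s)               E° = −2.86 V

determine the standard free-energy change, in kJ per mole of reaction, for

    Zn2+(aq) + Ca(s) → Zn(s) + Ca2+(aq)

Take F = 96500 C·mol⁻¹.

In the reaction as written Zn2+(aq) is reduced, so the Zn²⁺/Zn couple is the cathode and Ca²⁺/Ca is the anode.
E°cell = −0.77 − (−2.86) = +2.09 V; balancing electrons gives n = 2.
ΔG° = −nFE°cell = −(2)(96500)(+2.09) J/mol = −403 kJ/mol.

−403 kJ/mol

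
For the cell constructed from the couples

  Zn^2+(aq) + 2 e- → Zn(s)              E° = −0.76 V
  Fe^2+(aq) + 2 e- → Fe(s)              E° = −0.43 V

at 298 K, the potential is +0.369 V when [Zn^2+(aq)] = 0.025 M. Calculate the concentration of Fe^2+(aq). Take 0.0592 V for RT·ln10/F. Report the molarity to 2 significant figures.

0.52 M

The Fe²⁺/Fe couple has the larger reduction potential, so it is the cathode: E°cell = −0.43 − (−0.76) = +0.33 V and n = 2.
Since E = E° − (0.0592/n)·log Q, log Q = n(E° − E)/0.0592 = −1.318.
The balanced reaction is Fe^2+(aq) + Zn(s) → Fe(s) + Zn^2+(aq), so Q = [Zn^2+(aq)] / [Fe^2+(aq)].
Isolating [Fe^2+(aq)] in Q = 10^{−1.318} yields log [Fe^2+(aq)] = −0.284, i.e. 0.52 M.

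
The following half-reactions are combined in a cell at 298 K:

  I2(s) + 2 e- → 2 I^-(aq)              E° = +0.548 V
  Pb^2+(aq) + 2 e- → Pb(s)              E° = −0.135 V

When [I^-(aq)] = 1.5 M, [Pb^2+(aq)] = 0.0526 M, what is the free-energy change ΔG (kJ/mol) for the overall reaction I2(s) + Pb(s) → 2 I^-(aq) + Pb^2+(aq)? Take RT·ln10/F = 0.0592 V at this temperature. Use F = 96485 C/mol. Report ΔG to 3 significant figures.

The standard cell potential is +0.548 − (−0.135) = +0.683 V, with n = 2 electrons in the balanced equation.
Here Q = [I^-(aq)]^2·[Pb^2+(aq)] = 0.118 (log Q = −0.927), giving E = +0.683 − (0.0592/2)·(−0.927) = +0.7104 V.
Finally ΔG = −nFE = −(2)(96485 C/mol)(+0.7104 V) = −137 kJ/mol.

−137 kJ/mol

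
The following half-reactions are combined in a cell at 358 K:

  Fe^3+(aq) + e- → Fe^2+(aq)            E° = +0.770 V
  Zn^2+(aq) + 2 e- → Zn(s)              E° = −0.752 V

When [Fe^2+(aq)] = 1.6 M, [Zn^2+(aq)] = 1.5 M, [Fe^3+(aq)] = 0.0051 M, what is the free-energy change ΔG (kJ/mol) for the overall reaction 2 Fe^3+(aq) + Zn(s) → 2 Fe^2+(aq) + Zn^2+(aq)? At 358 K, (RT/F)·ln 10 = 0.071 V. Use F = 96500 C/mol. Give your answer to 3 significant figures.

−258 kJ/mol

With Fe³⁺/Fe²⁺ reduced at the cathode, E°cell = +0.770 − (−0.752) = +1.522 V and n = 2.
Here Q = ([Fe^2+(aq)]^2·[Zn^2+(aq)]) / [Fe^3+(aq)]^2 = 1.48×10^5 (log Q = 5.169), giving E = +1.522 − (0.071/2)·(5.169) = +1.3385 V.
ΔG = −nFE = −(2)(96500)(+1.3385) J/mol = −258 kJ/mol.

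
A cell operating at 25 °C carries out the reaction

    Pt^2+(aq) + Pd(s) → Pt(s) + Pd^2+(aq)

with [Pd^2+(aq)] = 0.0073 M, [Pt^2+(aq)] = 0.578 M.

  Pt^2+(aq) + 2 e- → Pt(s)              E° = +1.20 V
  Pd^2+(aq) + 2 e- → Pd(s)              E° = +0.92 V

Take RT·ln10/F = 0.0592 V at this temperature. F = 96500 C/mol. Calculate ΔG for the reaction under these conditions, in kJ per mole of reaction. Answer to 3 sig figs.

−64.9 kJ/mol

The standard cell potential is +1.20 − (+0.92) = +0.28 V, with n = 2 electrons in the balanced equation.
Q = [Pd^2+(aq)] / [Pt^2+(aq)] = 0.0126, so log Q = −1.899 and E = +0.28 − (0.0592/2)(−1.899) = +0.3362 V.
Finally ΔG = −nFE = −(2)(96500 C/mol)(+0.3362 V) = −64.9 kJ/mol.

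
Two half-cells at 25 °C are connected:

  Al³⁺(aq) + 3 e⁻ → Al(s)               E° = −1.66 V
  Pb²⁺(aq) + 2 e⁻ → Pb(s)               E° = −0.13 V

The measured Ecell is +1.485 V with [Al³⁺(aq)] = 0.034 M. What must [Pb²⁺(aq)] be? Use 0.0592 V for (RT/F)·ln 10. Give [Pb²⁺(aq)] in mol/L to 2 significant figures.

0.0032 M

The Pb²⁺/Pb couple has the larger reduction potential, so it is the cathode: E°cell = −0.13 − (−1.66) = +1.53 V and n = 6.
From the Nernst equation, log Q = n(E° − E)/0.0592 = 6·(+1.53 − (+1.485))/0.0592 = 4.561.
The balanced reaction is 3 Pb²⁺(aq) + 2 Al(s) → 3 Pb(s) + 2 Al³⁺(aq), so Q = [Al³⁺(aq)]^2 / [Pb²⁺(aq)]^3.
Isolating [Pb²⁺(aq)] in Q = 10^{4.561} yields log [Pb²⁺(aq)] = −2.499, i.e. 0.0032 M.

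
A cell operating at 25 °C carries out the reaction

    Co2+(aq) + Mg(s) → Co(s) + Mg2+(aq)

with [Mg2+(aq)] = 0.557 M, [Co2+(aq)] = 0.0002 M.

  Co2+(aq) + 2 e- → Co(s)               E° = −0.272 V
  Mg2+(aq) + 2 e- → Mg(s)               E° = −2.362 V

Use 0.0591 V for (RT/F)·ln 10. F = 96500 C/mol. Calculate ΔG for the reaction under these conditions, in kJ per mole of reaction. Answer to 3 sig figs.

−384 kJ/mol

The standard cell potential is −0.272 − (−2.362) = +2.090 V, with n = 2 electrons in the balanced equation.
Q = [Mg2+(aq)] / [Co2+(aq)] = 2.78×10^3, so log Q = 3.445 and E = +2.090 − (0.0591/2)(3.445) = +1.9882 V.
ΔG = −nFE = −(2)(96500)(+1.9882) J/mol = −384 kJ/mol.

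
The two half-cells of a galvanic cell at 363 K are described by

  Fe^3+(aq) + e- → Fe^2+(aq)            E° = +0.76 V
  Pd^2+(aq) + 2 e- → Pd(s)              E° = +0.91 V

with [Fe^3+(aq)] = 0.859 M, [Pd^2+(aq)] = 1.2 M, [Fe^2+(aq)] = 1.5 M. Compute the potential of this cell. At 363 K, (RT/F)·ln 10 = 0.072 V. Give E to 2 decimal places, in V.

+0.17 V

The Pd²⁺/Pd couple has the more positive E°, so it is the cathode; Fe³⁺/Fe²⁺ is the anode.
E°cell = +0.91 − (+0.76) = +0.15 V, with n = 2 electrons transferred.
The balanced reaction is Pd^2+(aq) + 2 Fe^2+(aq) → Pd(s) + 2 Fe^3+(aq), so Q = [Fe^3+(aq)]^2 / ([Pd^2+(aq)]·[Fe^2+(aq)]^2) = 0.273 and log Q = −0.563.
E = E° − (0.072/n)·log Q = +0.15 − (0.072/2)(−0.563) = +0.17 V.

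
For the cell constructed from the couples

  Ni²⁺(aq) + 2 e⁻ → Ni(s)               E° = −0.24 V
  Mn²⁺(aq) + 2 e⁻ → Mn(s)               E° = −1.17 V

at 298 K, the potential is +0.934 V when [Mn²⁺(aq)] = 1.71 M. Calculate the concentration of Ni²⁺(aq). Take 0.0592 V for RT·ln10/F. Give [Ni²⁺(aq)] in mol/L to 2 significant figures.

2.3 M

With Ni²⁺/Ni at the cathode and Mn²⁺/Mn at the anode, E°cell = −0.24 − (−1.17) = +0.93 V (n = 2).
From the Nernst equation, log Q = n(E° − E)/0.0592 = 2·(+0.93 − (+0.934))/0.0592 = −0.135.
Balancing electrons gives Ni²⁺(aq) + Mn(s) → Ni(s) + Mn²⁺(aq); thus Q = [Mn²⁺(aq)] / [Ni²⁺(aq)].
Substituting the known concentrations and solving, log [Ni²⁺(aq)] = 0.368 and [Ni²⁺(aq)] = 2.3 M.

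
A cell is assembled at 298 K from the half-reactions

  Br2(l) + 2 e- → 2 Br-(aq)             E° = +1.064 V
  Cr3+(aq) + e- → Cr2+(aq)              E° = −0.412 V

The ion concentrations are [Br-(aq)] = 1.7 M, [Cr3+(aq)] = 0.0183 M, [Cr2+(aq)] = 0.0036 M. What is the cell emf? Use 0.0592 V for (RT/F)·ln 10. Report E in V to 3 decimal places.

Since E°(Br₂/Br⁻) > E°(Cr³⁺/Cr²⁺), Br₂/Br⁻ serves as the cathode.
E°cell = E°cat − E°an = +1.064 − (−0.412) = +1.476 V; n = 2.
The balanced reaction is Br2(l) + 2 Cr2+(aq) → 2 Br-(aq) + 2 Cr3+(aq), so Q = ([Br-(aq)]^2·[Cr3+(aq)]^2) / [Cr2+(aq)]^2 = 74.7 and log Q = 1.873.
E = E° − (0.0592/n)·log Q = +1.476 − (0.0592/2)(1.873) = +1.421 V.

+1.421 V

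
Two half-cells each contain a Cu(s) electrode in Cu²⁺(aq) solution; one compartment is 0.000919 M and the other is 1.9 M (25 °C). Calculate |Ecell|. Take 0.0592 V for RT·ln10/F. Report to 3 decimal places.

For a concentration cell E°cell = 0, since both electrodes use the same couple.
The compartment with the higher Cu²⁺(aq) concentration (1.9 M) acts as the cathode; ions are reduced there and produced at the dilute (0.000919 M) anode.
With n = 2, Ecell = −(0.0592/2)·log([dilute]/[conc]) = −(0.0592/2)·log(0.000919/1.9) = +0.098 V.

0.098 V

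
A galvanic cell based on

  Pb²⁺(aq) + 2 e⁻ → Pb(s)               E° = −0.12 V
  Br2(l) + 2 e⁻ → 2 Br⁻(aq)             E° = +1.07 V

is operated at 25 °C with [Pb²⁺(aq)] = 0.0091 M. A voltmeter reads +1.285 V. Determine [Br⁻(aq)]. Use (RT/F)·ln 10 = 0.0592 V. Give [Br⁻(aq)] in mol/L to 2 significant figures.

With Br₂/Br⁻ at the cathode and Pb²⁺/Pb at the anode, E°cell = +1.07 − (−0.12) = +1.19 V (n = 2).
From the Nernst equation, log Q = n(E° − E)/0.0592 = 2·(+1.19 − (+1.285))/0.0592 = −3.209.
The balanced reaction is Br2(l) + Pb(s) → 2 Br⁻(aq) + Pb²⁺(aq), so Q = [Br⁻(aq)]^2·[Pb²⁺(aq)].
Isolating [Br⁻(aq)] in Q = 10^{−3.209} yields log [Br⁻(aq)] = −0.584, i.e. 0.26 M.

0.26 M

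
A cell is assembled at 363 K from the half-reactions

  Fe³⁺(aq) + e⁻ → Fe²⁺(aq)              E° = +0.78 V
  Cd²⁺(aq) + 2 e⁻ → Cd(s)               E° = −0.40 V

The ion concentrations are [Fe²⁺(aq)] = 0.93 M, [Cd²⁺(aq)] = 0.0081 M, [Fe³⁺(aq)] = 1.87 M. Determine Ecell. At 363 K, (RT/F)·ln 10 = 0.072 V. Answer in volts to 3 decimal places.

The Fe³⁺/Fe²⁺ couple has the more positive E°, so it is the cathode; Cd²⁺/Cd is the anode.
E°cell = +0.78 − (−0.40) = +1.18 V, with n = 2 electrons transferred.
For the overall reaction 2 Fe³⁺(aq) + Cd(s) → 2 Fe²⁺(aq) + Cd²⁺(aq), Q = ([Fe²⁺(aq)]^2·[Cd²⁺(aq)]) / [Fe³⁺(aq)]^2 = 0.002, giving log Q = −2.698.
Applying E = E° − (RT ln10/nF)·log Q gives +1.18 − (0.072/2)(−2.698) = +1.277 V.

+1.277 V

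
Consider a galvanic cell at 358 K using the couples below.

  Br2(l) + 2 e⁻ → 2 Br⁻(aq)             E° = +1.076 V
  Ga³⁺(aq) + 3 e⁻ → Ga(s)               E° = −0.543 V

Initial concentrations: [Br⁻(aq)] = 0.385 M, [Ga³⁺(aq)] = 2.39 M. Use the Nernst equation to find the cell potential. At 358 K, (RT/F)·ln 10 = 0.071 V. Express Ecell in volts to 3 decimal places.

+1.639 V

Br₂/Br⁻ is reduced (cathode, E° = +1.076 V) and Ga³⁺/Ga is oxidized (anode).
E°cell = E°cat − E°an = +1.076 − (−0.543) = +1.619 V; n = 6.
Balancing gives 3 Br2(l) + 2 Ga(s) → 6 Br⁻(aq) + 2 Ga³⁺(aq); hence Q = [Br⁻(aq)]^6·[Ga³⁺(aq)]^2 = 0.0186 (log Q = −1.730).
E = E° − (0.071/n)·log Q = +1.619 − (0.071/6)(−1.730) = +1.639 V.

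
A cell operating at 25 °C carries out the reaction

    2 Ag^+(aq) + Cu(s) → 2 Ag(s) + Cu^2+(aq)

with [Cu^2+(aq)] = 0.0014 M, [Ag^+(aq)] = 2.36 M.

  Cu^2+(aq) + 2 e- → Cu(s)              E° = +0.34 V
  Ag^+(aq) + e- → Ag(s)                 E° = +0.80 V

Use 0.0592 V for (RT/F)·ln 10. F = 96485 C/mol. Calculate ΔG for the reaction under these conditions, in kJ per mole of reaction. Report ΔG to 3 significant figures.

−109 kJ/mol

E°cell = +0.80 − (+0.34) = +0.46 V; the balanced reaction transfers n = 2 electrons.
The reaction quotient is [Cu^2+(aq)] / [Ag^+(aq)]^2 = 0.000251; by Nernst, E = +0.46 − (0.0592/2)(−3.600) = +0.5666 V.
Then ΔG = −nFE = −2 × 96485 × +0.5666 J/mol = −109 kJ/mol.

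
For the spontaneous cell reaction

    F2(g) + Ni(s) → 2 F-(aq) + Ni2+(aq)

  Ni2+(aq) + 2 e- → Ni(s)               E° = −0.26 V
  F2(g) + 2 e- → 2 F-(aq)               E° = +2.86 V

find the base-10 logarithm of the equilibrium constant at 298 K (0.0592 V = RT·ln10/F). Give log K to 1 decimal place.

The F₂/F⁻ couple is reduced (cathode); E°cell = +2.86 − (−0.26) = +3.12 V with n = 2.
At equilibrium E = 0, so log K = nE°cell / 0.0592 = (2)(+3.12) / 0.0592 = 105.4.

log K = 105.4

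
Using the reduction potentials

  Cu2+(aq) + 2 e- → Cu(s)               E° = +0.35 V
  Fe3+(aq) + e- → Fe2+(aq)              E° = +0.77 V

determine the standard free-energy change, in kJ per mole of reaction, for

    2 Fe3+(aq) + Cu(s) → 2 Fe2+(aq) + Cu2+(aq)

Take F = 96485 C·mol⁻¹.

In the reaction as written Fe3+(aq) is reduced, so the Fe³⁺/Fe²⁺ couple is the cathode and Cu²⁺/Cu is the anode.
E°cell = +0.77 − (+0.35) = +0.42 V; balancing electrons gives n = 2.
ΔG° = −nFE°cell = −(2)(96485)(+0.42) J/mol = −81.0 kJ/mol.

−81.0 kJ/mol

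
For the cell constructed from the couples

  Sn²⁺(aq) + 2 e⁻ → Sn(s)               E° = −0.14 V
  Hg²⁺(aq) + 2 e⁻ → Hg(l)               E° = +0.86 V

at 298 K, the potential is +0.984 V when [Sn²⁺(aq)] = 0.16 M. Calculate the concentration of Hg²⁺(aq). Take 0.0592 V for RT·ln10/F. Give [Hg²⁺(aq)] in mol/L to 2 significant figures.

With Hg²⁺/Hg at the cathode and Sn²⁺/Sn at the anode, E°cell = +0.86 − (−0.14) = +1.00 V (n = 2).
Rearranging E = E° − (0.0592/n)·log Q gives log Q = 2(+1.00 − (+0.984))/0.0592 = 0.541.
Balancing electrons gives Hg²⁺(aq) + Sn(s) → Hg(l) + Sn²⁺(aq); thus Q = [Sn²⁺(aq)] / [Hg²⁺(aq)].
Substituting the known concentrations and solving, log [Hg²⁺(aq)] = −1.337 and [Hg²⁺(aq)] = 0.046 M.

0.046 M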